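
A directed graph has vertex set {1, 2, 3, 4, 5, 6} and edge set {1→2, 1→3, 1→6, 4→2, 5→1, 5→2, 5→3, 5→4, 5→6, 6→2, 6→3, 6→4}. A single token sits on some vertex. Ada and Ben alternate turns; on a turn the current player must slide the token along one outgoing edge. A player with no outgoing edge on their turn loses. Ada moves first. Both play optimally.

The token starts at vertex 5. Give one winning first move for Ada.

Positions with no move are L. A position that does have a move is losing for the player to move precisely when every available move leads to a winning position for the opponent. Fill in the labels:
Every edge goes from a vertex to one that appears earlier in the order 3, 2, 4, 6, 1, 5, so processing vertices in that order labels each vertex after all of its successors.
3: no outgoing edge → L
2: no outgoing edge → L
4: →2(L), so W
6: →2(L), so W
1: →2(L), so W
5: →2(L), so W
From 5, the L positions reachable in one move are: 2, 3. Any move reaching one of these is winning.

Move to 2.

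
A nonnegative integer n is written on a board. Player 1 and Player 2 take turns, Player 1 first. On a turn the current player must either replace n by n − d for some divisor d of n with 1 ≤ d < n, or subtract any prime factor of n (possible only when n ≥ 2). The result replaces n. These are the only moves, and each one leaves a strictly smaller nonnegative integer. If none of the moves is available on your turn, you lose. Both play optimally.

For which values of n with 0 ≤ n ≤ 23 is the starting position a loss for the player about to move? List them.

0, 1, 4, 9, 14, 20

Classify positions by backward induction: terminal positions (no move available) are L. From any other position, the mover wins iff some move reaches an L.
n=0: no move → L
n=1: no move → L
n=2: reaches L-position 0 → W
n=3: reaches L-position 0 → W
n=4: only reaches 2(W), 3(W), all W → L
n=5: reaches L-position 0 → W
n=6: reaches L-position 4 → W
n=7: reaches L-position 0 → W
n=8: reaches L-position 4 → W
n=9: only reaches 6(W), 8(W), all W → L
n=10: reaches L-position 9 → W
n=11: reaches L-position 0 → W
n=12: reaches L-position 9 → W
n=13: reaches L-position 0 → W
n=14: only reaches 7(W), 12(W), 13(W), all W → L
n=15: reaches L-position 14 → W
n=16: reaches L-position 14 → W
n=17: reaches L-position 0 → W
n=18: reaches L-position 9 → W
n=19: reaches L-position 0 → W
n=20: only reaches 10(W), 15(W), 16(W), 18(W), 19(W), all W → L
n=21: reaches L-position 14 → W
n=22: reaches L-position 20 → W
n=23: reaches L-position 0 → W
Reading off the rows marked L gives the requested list; there are 6 such values of n.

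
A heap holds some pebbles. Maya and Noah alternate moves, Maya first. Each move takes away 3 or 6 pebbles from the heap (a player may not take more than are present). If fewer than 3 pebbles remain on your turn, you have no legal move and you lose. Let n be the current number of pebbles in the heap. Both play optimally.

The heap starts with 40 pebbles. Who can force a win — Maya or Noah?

Maya wins.

Work bottom-up. With no move the player to move loses. Otherwise the position is W if at least one move leads to an L position for the opponent, and L if every move leads to a W.
n=0: no move → L
n=1: no move → L
n=2: no move → L
n=3: →0(L), so W
n=4: →1(L), so W
n=5: →2(L), so W
n=6: →0(L), so W
n=7: →1(L), so W
n=8: →2(L), so W
n=9: →6(W), 3(W) — all W, so L
n=10: →7(W), 4(W) — all W, so L
n=11: →8(W), 5(W) — all W, so L
n=12: →9(L), so W
n=13: →10(L), so W
n=14: →11(L), so W
n=15: →9(L), so W
n=16: →10(L), so W
n=17: →11(L), so W
n=18: →15(W), 12(W) — all W, so L
n=19: →16(W), 13(W) — all W, so L
n=20: →17(W), 14(W) — all W, so L
n=21: →18(L), so W
n=22: →19(L), so W
n=23: →20(L), so W
n=24: →18(L), so W
n=25: →19(L), so W
n=26: →20(L), so W
n=27: →24(W), 21(W) — all W, so L
n=28: →25(W), 22(W) — all W, so L
n=29: →26(W), 23(W) — all W, so L
n=30: →27(L), so W
n=31: →28(L), so W
n=32: →29(L), so W
n=33: →27(L), so W
n=34: →28(L), so W
n=35: →29(L), so W
n=36: →33(W), 30(W) — all W, so L
n=37: →34(W), 31(W) — all W, so L
n=38: →35(W), 32(W) — all W, so L
n=39: →36(L), so W
n=40: →37(L), so W
The starting position 40 is W: Maya should remove 3, leaving 37, handing over an L position.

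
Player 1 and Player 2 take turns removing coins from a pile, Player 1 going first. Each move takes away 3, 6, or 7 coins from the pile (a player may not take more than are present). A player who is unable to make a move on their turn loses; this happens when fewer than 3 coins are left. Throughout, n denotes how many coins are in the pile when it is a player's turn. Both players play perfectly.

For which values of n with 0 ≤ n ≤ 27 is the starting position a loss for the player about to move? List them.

Work bottom-up. With no move the player to move loses. Otherwise the position is W if at least one move leads to an L position for the opponent, and L if every move leads to a W.
n=0: no move → L
n=1: no move → L
n=2: no move → L
n=3: W (go to 0, an L position)
n=4: W (go to 1, an L position)
n=5: W (go to 2, an L position)
n=6: W (go to 0, an L position)
n=7: W (go to 1, an L position)
n=8: W (go to 2, an L position)
n=9: W (go to 2, an L position)
n=10: L (options 7(W), 4(W), 3(W) are all W)
n=11: L (options 8(W), 5(W), 4(W) are all W)
n=12: L (options 9(W), 6(W), 5(W) are all W)
n=13: W (go to 10, an L position)
n=14: W (go to 11, an L position)
n=15: W (go to 12, an L position)
n=16: W (go to 10, an L position)
n=17: W (go to 11, an L position)
n=18: W (go to 12, an L position)
n=19: W (go to 12, an L position)
n=20: L (options 17(W), 14(W), 13(W) are all W)
n=21: L (options 18(W), 15(W), 14(W) are all W)
n=22: L (options 19(W), 16(W), 15(W) are all W)
n=23: W (go to 20, an L position)
n=24: W (go to 21, an L position)
n=25: W (go to 22, an L position)
n=26: W (go to 20, an L position)
n=27: W (go to 21, an L position)
Reading off the rows marked L gives the requested list; there are 9 such values of n.

0, 1, 2, 10, 11, 12, 20, 21, 22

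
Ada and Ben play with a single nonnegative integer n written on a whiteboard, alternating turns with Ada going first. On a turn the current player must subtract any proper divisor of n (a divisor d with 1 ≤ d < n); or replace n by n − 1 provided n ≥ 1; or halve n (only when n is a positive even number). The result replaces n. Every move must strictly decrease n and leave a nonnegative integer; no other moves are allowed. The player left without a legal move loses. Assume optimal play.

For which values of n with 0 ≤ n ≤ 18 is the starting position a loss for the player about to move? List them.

0, 2, 5, 7, 9, 11, 13, 15, 17

Compute win/loss labels from the base case upward. A position with no move is L. Any other position is W if it can reach an L in one move, else L.
n=0: no move → L
n=1: reaches L-position 0 → W
n=2: only reaches 1(W), which is W → L
n=3: reaches L-position 2 → W
n=4: reaches L-position 2 → W
n=5: only reaches 4(W), which is W → L
n=6: reaches L-position 5 → W
n=7: only reaches 6(W), which is W → L
n=8: reaches L-position 7 → W
n=9: only reaches 6(W), 8(W), all W → L
n=10: reaches L-position 5 → W
n=11: only reaches 10(W), which is W → L
n=12: reaches L-position 9 → W
n=13: only reaches 12(W), which is W → L
n=14: reaches L-position 7 → W
n=15: only reaches 10(W), 12(W), 14(W), all W → L
n=16: reaches L-position 15 → W
n=17: only reaches 16(W), which is W → L
n=18: reaches L-position 9 → W
The losing starting values of n are exactly the entries labelled L in this table (9 of them).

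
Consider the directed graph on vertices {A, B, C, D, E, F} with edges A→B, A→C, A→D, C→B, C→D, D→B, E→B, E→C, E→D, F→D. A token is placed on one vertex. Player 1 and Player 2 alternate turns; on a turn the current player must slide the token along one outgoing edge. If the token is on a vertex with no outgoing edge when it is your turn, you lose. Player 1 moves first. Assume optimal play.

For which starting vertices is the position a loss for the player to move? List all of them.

B, F

Positions with no move are L. A position that does have a move is losing for the player to move precisely when every available move leads to a winning position for the opponent. Fill in the labels:
Every edge goes from a vertex to one that appears earlier in the order B, D, C, A, E, F, so processing vertices in that order labels each vertex after all of its successors.
B: no outgoing edge → L
D: W (go to B, an L position)
C: W (go to B, an L position)
A: W (go to B, an L position)
E: W (go to B, an L position)
F: L (sole option D(W) is W)
The losing starting vertices are exactly the entries labelled L in this table (2 of them).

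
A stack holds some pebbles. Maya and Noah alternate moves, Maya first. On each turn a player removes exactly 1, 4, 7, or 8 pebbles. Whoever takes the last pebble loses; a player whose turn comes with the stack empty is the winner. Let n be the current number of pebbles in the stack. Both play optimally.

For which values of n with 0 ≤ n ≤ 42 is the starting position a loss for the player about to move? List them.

1, 3, 6, 12, 15, 17, 26, 28, 31, 37, 40, 42

Compute win/loss labels from the base case upward. A position with no move is W. Any other position is W if it can reach an L in one move, else L.
n=0: no move; the opponent has just taken the last pebble and therefore loses → W
n=1: the only move is to 0(W), a W ⇒ L
n=2: can move to 1, which is L ⇒ W
n=3: the only move is to 2(W), a W ⇒ L
n=4: can move to 3, which is L ⇒ W
n=5: can move to 1, which is L ⇒ W
n=6: moves to 5(W), 2(W); every one is W ⇒ L
n=7: can move to 6, which is L ⇒ W
n=8: can move to 1, which is L ⇒ W
n=9: can move to 1, which is L ⇒ W
n=10: can move to 6, which is L ⇒ W
n=11: can move to 3, which is L ⇒ W
n=12: moves to 11(W), 8(W), 5(W), 4(W); every one is W ⇒ L
n=13: can move to 12, which is L ⇒ W
n=14: can move to 6, which is L ⇒ W
n=15: moves to 14(W), 11(W), 8(W), 7(W); every one is W ⇒ L
n=16: can move to 15, which is L ⇒ W
n=17: moves to 16(W), 13(W), 10(W), 9(W); every one is W ⇒ L
n=18: can move to 17, which is L ⇒ W
n=19: can move to 15, which is L ⇒ W
n=20: can move to 12, which is L ⇒ W
n=21: can move to 17, which is L ⇒ W
n=22: can move to 15, which is L ⇒ W
n=23: can move to 15, which is L ⇒ W
n=24: can move to 17, which is L ⇒ W
n=25: can move to 17, which is L ⇒ W
n=26: moves to 25(W), 22(W), 19(W), 18(W); every one is W ⇒ L
n=27: can move to 26, which is L ⇒ W
n=28: moves to 27(W), 24(W), 21(W), 20(W); every one is W ⇒ L
n=29: can move to 28, which is L ⇒ W
n=30: can move to 26, which is L ⇒ W
n=31: moves to 30(W), 27(W), 24(W), 23(W); every one is W ⇒ L
n=32: can move to 31, which is L ⇒ W
n=33: can move to 26, which is L ⇒ W
n=34: can move to 26, which is L ⇒ W
n=35: can move to 31, which is L ⇒ W
n=36: can move to 28, which is L ⇒ W
n=37: moves to 36(W), 33(W), 30(W), 29(W); every one is W ⇒ L
n=38: can move to 37, which is L ⇒ W
n=39: can move to 31, which is L ⇒ W
n=40: moves to 39(W), 36(W), 33(W), 32(W); every one is W ⇒ L
n=41: can move to 40, which is L ⇒ W
n=42: moves to 41(W), 38(W), 35(W), 34(W); every one is W ⇒ L
The losing starting values of n are exactly the entries labelled L in this table (12 of them).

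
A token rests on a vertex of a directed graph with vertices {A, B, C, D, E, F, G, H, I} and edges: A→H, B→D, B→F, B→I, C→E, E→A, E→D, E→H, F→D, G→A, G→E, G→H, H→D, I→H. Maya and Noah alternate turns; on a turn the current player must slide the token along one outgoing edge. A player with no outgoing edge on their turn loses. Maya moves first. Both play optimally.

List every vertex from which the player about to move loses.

Use the standard recursion: the mover loses at a terminal position; elsewhere, the mover wins exactly when some move hands the opponent an L position.
Every edge goes from a vertex to one that appears earlier in the order D, H, A, E, I, F, B, C, G, so processing vertices in that order labels each vertex after all of its successors.
D: no outgoing edge → L
H: can move to D, which is L ⇒ W
A: the only move is to H(W), a W ⇒ L
E: can move to A, which is L ⇒ W
I: the only move is to H(W), a W ⇒ L
F: can move to D, which is L ⇒ W
B: can move to I, which is L ⇒ W
C: the only move is to E(W), a W ⇒ L
G: can move to A, which is L ⇒ W
The losing starting vertices are exactly the entries labelled L in this table (4 of them).

A, C, D, I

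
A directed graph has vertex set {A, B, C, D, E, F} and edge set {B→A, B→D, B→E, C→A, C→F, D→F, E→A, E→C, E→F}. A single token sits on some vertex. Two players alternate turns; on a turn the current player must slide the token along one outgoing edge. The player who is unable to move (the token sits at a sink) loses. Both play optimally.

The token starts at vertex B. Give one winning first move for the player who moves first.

Move to A.

Work bottom-up. With no move the player to move loses. Otherwise the position is W if at least one move leads to an L position for the opponent, and L if every move leads to a W.
Every edge goes from a vertex to one that appears earlier in the order F, A, C, E, D, B, so processing vertices in that order labels each vertex after all of its successors.
F: no outgoing edge → L
A: no outgoing edge → L
C: reaches L-position A → W
E: reaches L-position A → W
D: reaches L-position F → W
B: reaches L-position A → W
From B, the L positions reachable in one move are: A.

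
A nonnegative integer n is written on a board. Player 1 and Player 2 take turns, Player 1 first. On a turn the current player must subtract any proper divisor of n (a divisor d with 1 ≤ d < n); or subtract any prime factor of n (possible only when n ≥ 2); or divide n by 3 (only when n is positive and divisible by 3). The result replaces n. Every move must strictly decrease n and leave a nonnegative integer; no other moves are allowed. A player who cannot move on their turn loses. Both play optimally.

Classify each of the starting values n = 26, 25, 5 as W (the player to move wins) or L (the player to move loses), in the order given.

26: L, 25: W, 5: W

Compute win/loss labels from the base case upward. A position with no move is L. Any other position is W if it can reach an L in one move, else L.
n=0: no move → L
n=1: no move → L
n=2: reaches L-position 0 → W
n=3: reaches L-position 0 → W
n=4: only reaches 2(W), 3(W), all W → L
n=5: reaches L-position 0 → W
n=6: reaches L-position 4 → W
n=7: reaches L-position 0 → W
n=8: reaches L-position 4 → W
n=9: only reaches 3(W), 6(W), 8(W), all W → L
n=10: reaches L-position 9 → W
n=11: reaches L-position 0 → W
n=12: reaches L-position 4 → W
n=13: reaches L-position 0 → W
n=14: only reaches 7(W), 12(W), 13(W), all W → L
n=15: reaches L-position 14 → W
n=16: reaches L-position 14 → W
n=17: reaches L-position 0 → W
n=18: reaches L-position 9 → W
n=19: reaches L-position 0 → W
n=20: only reaches 10(W), 15(W), 16(W), 18(W), 19(W), all W → L
n=21: reaches L-position 14 → W
n=22: reaches L-position 20 → W
n=23: reaches L-position 0 → W
n=24: reaches L-position 20 → W
n=25: reaches L-position 20 → W
n=26: only reaches 13(W), 24(W), 25(W), all W → L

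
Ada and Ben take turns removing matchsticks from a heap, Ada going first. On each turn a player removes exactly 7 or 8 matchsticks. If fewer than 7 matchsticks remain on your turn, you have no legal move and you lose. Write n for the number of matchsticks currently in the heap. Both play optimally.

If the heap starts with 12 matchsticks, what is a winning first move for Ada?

Build the W/L table. Terminal = L. A non-terminal position is W if it has a move to some L; otherwise it is L.
n=0: no move → L
n=1: no move → L
n=2: no move → L
n=3: no move → L
n=4: no move → L
n=5: no move → L
n=6: no move → L
n=7: reaches L-position 0 → W
n=8: reaches L-position 1 → W
n=9: reaches L-position 2 → W
n=10: reaches L-position 3 → W
n=11: reaches L-position 4 → W
n=12: reaches L-position 5 → W
From 12, the L positions reachable in one move are: 5, 4. Any move reaching one of these is winning.

Remove 7, leaving 5.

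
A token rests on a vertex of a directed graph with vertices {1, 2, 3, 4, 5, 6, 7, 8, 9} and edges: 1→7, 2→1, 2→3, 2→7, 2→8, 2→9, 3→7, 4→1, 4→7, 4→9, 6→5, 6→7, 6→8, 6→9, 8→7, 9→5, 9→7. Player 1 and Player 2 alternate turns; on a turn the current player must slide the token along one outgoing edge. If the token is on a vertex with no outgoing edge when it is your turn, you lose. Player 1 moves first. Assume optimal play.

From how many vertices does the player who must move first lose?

2

Classify positions by backward induction: terminal positions (no move available) are L. From any other position, the mover wins iff some move reaches an L.
Every edge goes from a vertex to one that appears earlier in the order 5, 7, 9, 3, 8, 6, 1, 4, 2, so processing vertices in that order labels each vertex after all of its successors.
5: no outgoing edge → L
7: no outgoing edge → L
9: W (go to 7, an L position)
3: W (go to 7, an L position)
8: W (go to 7, an L position)
6: W (go to 7, an L position)
1: W (go to 7, an L position)
4: W (go to 7, an L position)
2: W (go to 7, an L position)
The L vertices are 5, 7; that is 2 in all.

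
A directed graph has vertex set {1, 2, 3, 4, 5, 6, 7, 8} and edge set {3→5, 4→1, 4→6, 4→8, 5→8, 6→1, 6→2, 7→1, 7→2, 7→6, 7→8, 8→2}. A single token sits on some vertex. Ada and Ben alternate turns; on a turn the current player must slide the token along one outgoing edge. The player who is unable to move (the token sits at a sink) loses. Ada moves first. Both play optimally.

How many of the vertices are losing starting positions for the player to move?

Positions with no move are L. A position that does have a move is losing for the player to move precisely when every available move leads to a winning position for the opponent. Fill in the labels:
Every edge goes from a vertex to one that appears earlier in the order 2, 1, 8, 6, 4, 7, 5, 3, so processing vertices in that order labels each vertex after all of its successors.
2: no outgoing edge → L
1: no outgoing edge → L
8: can move to 2, which is L ⇒ W
6: can move to 1, which is L ⇒ W
4: can move to 1, which is L ⇒ W
7: can move to 1, which is L ⇒ W
5: the only move is to 8(W), a W ⇒ L
3: can move to 5, which is L ⇒ W
The L vertices are 1, 2, 5; that is 3 in all.

3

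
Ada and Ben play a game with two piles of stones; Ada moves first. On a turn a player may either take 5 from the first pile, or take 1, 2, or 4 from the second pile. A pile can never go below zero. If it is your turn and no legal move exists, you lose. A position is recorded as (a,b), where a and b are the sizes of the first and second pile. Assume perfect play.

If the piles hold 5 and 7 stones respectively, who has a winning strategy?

Build the W/L table. Terminal = L. A non-terminal position is W if it has a move to some L; otherwise it is L.
No move ever increases a pile, so every position that can arise here has a ≤ 5 and b ≤ 7; it is enough to label the cells with 0 ≤ a ≤ 5 and 0 ≤ b ≤ 7.
Every move lowers a or b (never raises either), so fill the grid row by row in increasing a, and left to right within a row: each cell's successors are then already labelled.
      b=0  b=1  b=2  b=3  b=4  b=5  b=6  b=7
a=0:    L    W    W    L    W    W    L    W
a=1:    L    W    W    L    W    W    L    W
a=2:    L    W    W    L    W    W    L    W
a=3:    L    W    W    L    W    W    L    W
a=4:    L    W    W    L    W    W    L    W
a=5:    W    L    W    W    L    W    W    L
Cells with no legal move (terminal, hence L): (0,0), (1,0), (2,0), (3,0), (4,0).
The remaining L cells, each justified by listing all of its moves:
(0,3): only reaches (0,2)(W), (0,1)(W), all W → L
(0,6): only reaches (0,5)(W), (0,4)(W), (0,2)(W), all W → L
(1,3): only reaches (1,2)(W), (1,1)(W), all W → L
(1,6): only reaches (1,5)(W), (1,4)(W), (1,2)(W), all W → L
(2,3): only reaches (2,2)(W), (2,1)(W), all W → L
(2,6): only reaches (2,5)(W), (2,4)(W), (2,2)(W), all W → L
(3,3): only reaches (3,2)(W), (3,1)(W), all W → L
(3,6): only reaches (3,5)(W), (3,4)(W), (3,2)(W), all W → L
(4,3): only reaches (4,2)(W), (4,1)(W), all W → L
(4,6): only reaches (4,5)(W), (4,4)(W), (4,2)(W), all W → L
(5,1): only reaches (0,1)(W), (5,0)(W), all W → L
(5,4): only reaches (0,4)(W), (5,3)(W), (5,2)(W), (5,0)(W), all W → L
(5,7): only reaches (0,7)(W), (5,6)(W), (5,5)(W), (5,3)(W), all W → L
Every other cell has at least one move into one of the L cells above, so it is W.
Every move from (5,7) reaches a W position, so the mover loses.

Ben wins.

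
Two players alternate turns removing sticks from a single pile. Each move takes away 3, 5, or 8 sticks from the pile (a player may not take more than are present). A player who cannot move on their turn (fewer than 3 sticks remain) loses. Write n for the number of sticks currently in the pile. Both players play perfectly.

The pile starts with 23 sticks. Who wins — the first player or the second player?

Classify positions by backward induction: terminal positions (no move available) are L. From any other position, the mover wins iff some move reaches an L.
n=0: no move → L
n=1: no move → L
n=2: no move → L
n=3: W (go to 0, an L position)
n=4: W (go to 1, an L position)
n=5: W (go to 2, an L position)
n=6: W (go to 1, an L position)
n=7: W (go to 2, an L position)
n=8: W (go to 0, an L position)
n=9: W (go to 1, an L position)
n=10: W (go to 2, an L position)
n=11: L (options 8(W), 6(W), 3(W) are all W)
n=12: L (options 9(W), 7(W), 4(W) are all W)
n=13: L (options 10(W), 8(W), 5(W) are all W)
n=14: W (go to 11, an L position)
n=15: W (go to 12, an L position)
n=16: W (go to 13, an L position)
n=17: W (go to 12, an L position)
n=18: W (go to 13, an L position)
n=19: W (go to 11, an L position)
n=20: W (go to 12, an L position)
n=21: W (go to 13, an L position)
n=22: L (options 19(W), 17(W), 14(W) are all W)
n=23: L (options 20(W), 18(W), 15(W) are all W)
The starting position 23 is L: whatever the player to move does, the opponent receives a W position.

The second player wins.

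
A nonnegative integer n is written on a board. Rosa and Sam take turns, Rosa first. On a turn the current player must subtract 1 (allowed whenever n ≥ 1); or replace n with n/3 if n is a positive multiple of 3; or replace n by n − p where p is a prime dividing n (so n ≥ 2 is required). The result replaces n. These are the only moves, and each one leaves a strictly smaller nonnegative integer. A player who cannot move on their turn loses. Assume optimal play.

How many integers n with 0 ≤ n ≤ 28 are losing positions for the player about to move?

Build the W/L table. Terminal = L. A non-terminal position is W if it has a move to some L; otherwise it is L.
n=0: no move → L
n=1: reaches L-position 0 → W
n=2: reaches L-position 0 → W
n=3: reaches L-position 0 → W
n=4: only reaches 2(W), 3(W), all W → L
n=5: reaches L-position 0 → W
n=6: reaches L-position 4 → W
n=7: reaches L-position 0 → W
n=8: only reaches 6(W), 7(W), all W → L
n=9: reaches L-position 8 → W
n=10: reaches L-position 8 → W
n=11: reaches L-position 0 → W
n=12: reaches L-position 4 → W
n=13: reaches L-position 0 → W
n=14: only reaches 7(W), 12(W), 13(W), all W → L
n=15: reaches L-position 14 → W
n=16: reaches L-position 14 → W
n=17: reaches L-position 0 → W
n=18: only reaches 6(W), 15(W), 16(W), 17(W), all W → L
n=19: reaches L-position 0 → W
n=20: reaches L-position 18 → W
n=21: reaches L-position 14 → W
n=22: only reaches 11(W), 20(W), 21(W), all W → L
n=23: reaches L-position 0 → W
n=24: reaches L-position 8 → W
n=25: only reaches 20(W), 24(W), all W → L
n=26: reaches L-position 25 → W
n=27: only reaches 9(W), 24(W), 26(W), all W → L
n=28: reaches L-position 27 → W
L entries with 0 ≤ n ≤ 28: n = 0, 4, 8, 14, 18, 22, 25, 27; that makes 8.

8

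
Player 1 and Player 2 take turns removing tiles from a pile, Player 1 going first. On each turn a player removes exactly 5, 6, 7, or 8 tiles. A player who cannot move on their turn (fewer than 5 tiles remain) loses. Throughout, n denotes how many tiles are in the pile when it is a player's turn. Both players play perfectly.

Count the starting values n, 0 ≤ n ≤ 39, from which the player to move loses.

16

Positions with no move are L. A position that does have a move is losing for the player to move precisely when every available move leads to a winning position for the opponent. Fill in the labels:
n=0: no move → L
n=1: no move → L
n=2: no move → L
n=3: no move → L
n=4: no move → L
n=5: →0(L), so W
n=6: →1(L), so W
n=7: →2(L), so W
n=8: →3(L), so W
n=9: →4(L), so W
n=10: →4(L), so W
n=11: →4(L), so W
n=12: →4(L), so W
n=13: →8(W), 7(W), 6(W), 5(W) — all W, so L
n=14: →9(W), 8(W), 7(W), 6(W) — all W, so L
n=15: →10(W), 9(W), 8(W), 7(W) — all W, so L
n=16: →11(W), 10(W), 9(W), 8(W) — all W, so L
n=17: →12(W), 11(W), 10(W), 9(W) — all W, so L
n=18: →13(L), so W
n=19: →14(L), so W
n=20: →15(L), so W
n=21: →16(L), so W
n=22: →17(L), so W
n=23: →17(L), so W
n=24: →17(L), so W
n=25: →17(L), so W
n=26: →21(W), 20(W), 19(W), 18(W) — all W, so L
n=27: →22(W), 21(W), 20(W), 19(W) — all W, so L
n=28: →23(W), 22(W), 21(W), 20(W) — all W, so L
n=29: →24(W), 23(W), 22(W), 21(W) — all W, so L
n=30: →25(W), 24(W), 23(W), 22(W) — all W, so L
n=31: →26(L), so W
n=32: →27(L), so W
n=33: →28(L), so W
n=34: →29(L), so W
n=35: →30(L), so W
n=36: →30(L), so W
n=37: →30(L), so W
n=38: →30(L), so W
n=39: →34(W), 33(W), 32(W), 31(W) — all W, so L
L entries with 0 ≤ n ≤ 39: n = 0, 1, 2, 3, 4, 13, 14, 15, 16, 17, 26, 27, 28, 29, 30, 39; that makes 16.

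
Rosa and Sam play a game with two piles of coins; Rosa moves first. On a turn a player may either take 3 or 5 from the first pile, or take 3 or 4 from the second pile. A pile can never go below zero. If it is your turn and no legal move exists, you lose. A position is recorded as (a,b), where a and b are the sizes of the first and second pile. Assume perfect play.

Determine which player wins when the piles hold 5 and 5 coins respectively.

Sam wins.

Label each position W (a win for the player to move) or L (a loss). A position with no legal move is L; any other position is W exactly when some move reaches an L, and L when every move reaches a W.
No move ever increases a pile, so every position that can arise here has a ≤ 5 and b ≤ 5; it is enough to label the cells with 0 ≤ a ≤ 5 and 0 ≤ b ≤ 5.
Every move lowers a or b (never raises either), so fill the grid row by row in increasing a, and left to right within a row: each cell's successors are then already labelled.
      b=0  b=1  b=2  b=3  b=4  b=5
a=0:    L    L    L    W    W    W
a=1:    L    L    L    W    W    W
a=2:    L    L    L    W    W    W
a=3:    W    W    W    L    L    L
a=4:    W    W    W    L    L    L
a=5:    W    W    W    L    L    L
Cells with no legal move (terminal, hence L): (0,0), (0,1), (0,2), (1,0), (1,1), (1,2), (2,0), (2,1), (2,2).
The remaining L cells, each justified by listing all of its moves:
(3,3): →(0,3)(W), (3,0)(W) — all W, so L
(3,4): →(0,4)(W), (3,1)(W), (3,0)(W) — all W, so L
(3,5): →(0,5)(W), (3,2)(W), (3,1)(W) — all W, so L
(4,3): →(1,3)(W), (4,0)(W) — all W, so L
(4,4): →(1,4)(W), (4,1)(W), (4,0)(W) — all W, so L
(4,5): →(1,5)(W), (4,2)(W), (4,1)(W) — all W, so L
(5,3): →(2,3)(W), (0,3)(W), (5,0)(W) — all W, so L
(5,4): →(2,4)(W), (0,4)(W), (5,1)(W), (5,0)(W) — all W, so L
(5,5): →(2,5)(W), (0,5)(W), (5,2)(W), (5,1)(W) — all W, so L
Every other cell has at least one move into one of the L cells above, so it is W.
The starting position (5,5) is L: whatever Rosa does, the opponent receives a W position.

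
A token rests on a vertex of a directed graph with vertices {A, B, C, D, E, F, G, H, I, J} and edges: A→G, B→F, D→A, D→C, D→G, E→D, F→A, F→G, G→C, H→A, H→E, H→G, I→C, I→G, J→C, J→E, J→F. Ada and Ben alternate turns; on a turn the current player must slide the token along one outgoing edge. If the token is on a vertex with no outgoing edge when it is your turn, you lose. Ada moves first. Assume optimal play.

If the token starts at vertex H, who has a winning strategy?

Build the W/L table. Terminal = L. A non-terminal position is W if it has a move to some L; otherwise it is L.
Every edge goes from a vertex to one that appears earlier in the order C, G, A, F, D, I, E, H, B, J, so processing vertices in that order labels each vertex after all of its successors.
C: no outgoing edge → L
G: can move to C, which is L ⇒ W
A: the only move is to G(W), a W ⇒ L
F: can move to A, which is L ⇒ W
D: can move to A, which is L ⇒ W
I: can move to C, which is L ⇒ W
E: the only move is to D(W), a W ⇒ L
H: can move to E, which is L ⇒ W
B: the only move is to F(W), a W ⇒ L
J: can move to E, which is L ⇒ W
The starting position H is W: Ada should move to E, handing over an L position.

Ada wins.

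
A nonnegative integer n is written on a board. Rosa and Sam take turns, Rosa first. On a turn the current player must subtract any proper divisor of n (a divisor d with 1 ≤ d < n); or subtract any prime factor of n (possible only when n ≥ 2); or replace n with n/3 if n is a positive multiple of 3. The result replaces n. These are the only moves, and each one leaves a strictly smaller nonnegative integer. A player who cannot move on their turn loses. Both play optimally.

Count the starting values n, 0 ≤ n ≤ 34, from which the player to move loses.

Compute win/loss labels from the base case upward. A position with no move is L. Any other position is W if it can reach an L in one move, else L.
n=0: no move → L
n=1: no move → L
n=2: reaches L-position 0 → W
n=3: reaches L-position 0 → W
n=4: only reaches 2(W), 3(W), all W → L
n=5: reaches L-position 0 → W
n=6: reaches L-position 4 → W
n=7: reaches L-position 0 → W
n=8: reaches L-position 4 → W
n=9: only reaches 3(W), 6(W), 8(W), all W → L
n=10: reaches L-position 9 → W
n=11: reaches L-position 0 → W
n=12: reaches L-position 4 → W
n=13: reaches L-position 0 → W
n=14: only reaches 7(W), 12(W), 13(W), all W → L
n=15: reaches L-position 14 → W
n=16: reaches L-position 14 → W
n=17: reaches L-position 0 → W
n=18: reaches L-position 9 → W
n=19: reaches L-position 0 → W
n=20: only reaches 10(W), 15(W), 16(W), 18(W), 19(W), all W → L
n=21: reaches L-position 14 → W
n=22: reaches L-position 20 → W
n=23: reaches L-position 0 → W
n=24: reaches L-position 20 → W
n=25: reaches L-position 20 → W
n=26: only reaches 13(W), 24(W), 25(W), all W → L
n=27: reaches L-position 9 → W
n=28: reaches L-position 14 → W
n=29: reaches L-position 0 → W
n=30: reaches L-position 20 → W
n=31: reaches L-position 0 → W
n=32: only reaches 16(W), 24(W), 28(W), 30(W), 31(W), all W → L
n=33: reaches L-position 32 → W
n=34: reaches L-position 32 → W
L entries with 0 ≤ n ≤ 34: n = 0, 1, 4, 9, 14, 20, 26, 32; that makes 8.

8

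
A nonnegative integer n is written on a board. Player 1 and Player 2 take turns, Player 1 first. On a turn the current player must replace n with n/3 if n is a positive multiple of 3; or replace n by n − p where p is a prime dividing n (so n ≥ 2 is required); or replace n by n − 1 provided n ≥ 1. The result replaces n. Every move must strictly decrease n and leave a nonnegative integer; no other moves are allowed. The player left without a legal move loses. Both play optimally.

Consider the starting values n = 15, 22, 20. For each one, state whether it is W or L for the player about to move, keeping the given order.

15: W, 22: L, 20: W

Use the standard recursion: the mover loses at a terminal position; elsewhere, the mover wins exactly when some move hands the opponent an L position.
n=0: no move → L
n=1: W (go to 0, an L position)
n=2: W (go to 0, an L position)
n=3: W (go to 0, an L position)
n=4: L (options 2(W), 3(W) are all W)
n=5: W (go to 0, an L position)
n=6: W (go to 4, an L position)
n=7: W (go to 0, an L position)
n=8: L (options 6(W), 7(W) are all W)
n=9: W (go to 8, an L position)
n=10: W (go to 8, an L position)
n=11: W (go to 0, an L position)
n=12: W (go to 4, an L position)
n=13: W (go to 0, an L position)
n=14: L (options 7(W), 12(W), 13(W) are all W)
n=15: W (go to 14, an L position)
n=16: W (go to 14, an L position)
n=17: W (go to 0, an L position)
n=18: L (options 6(W), 15(W), 16(W), 17(W) are all W)
n=19: W (go to 0, an L position)
n=20: W (go to 18, an L position)
n=21: W (go to 14, an L position)
n=22: L (options 11(W), 20(W), 21(W) are all W)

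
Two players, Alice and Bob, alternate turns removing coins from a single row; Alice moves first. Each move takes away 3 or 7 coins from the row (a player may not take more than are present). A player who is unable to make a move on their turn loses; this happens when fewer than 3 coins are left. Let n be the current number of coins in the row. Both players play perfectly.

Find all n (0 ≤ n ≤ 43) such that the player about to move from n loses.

0, 1, 2, 6, 10, 11, 12, 16, 20, 21, 22, 26, 30, 31, 32, 36, 40, 41, 42

Build the W/L table. Terminal = L. A non-terminal position is W if it has a move to some L; otherwise it is L.
n=0: no move → L
n=1: no move → L
n=2: no move → L
n=3: W (go to 0, an L position)
n=4: W (go to 1, an L position)
n=5: W (go to 2, an L position)
n=6: L (sole option 3(W) is W)
n=7: W (go to 0, an L position)
n=8: W (go to 1, an L position)
n=9: W (go to 6, an L position)
n=10: L (options 7(W), 3(W) are all W)
n=11: L (options 8(W), 4(W) are all W)
n=12: L (options 9(W), 5(W) are all W)
n=13: W (go to 10, an L position)
n=14: W (go to 11, an L position)
n=15: W (go to 12, an L position)
n=16: L (options 13(W), 9(W) are all W)
n=17: W (go to 10, an L position)
n=18: W (go to 11, an L position)
n=19: W (go to 16, an L position)
n=20: L (options 17(W), 13(W) are all W)
n=21: L (options 18(W), 14(W) are all W)
n=22: L (options 19(W), 15(W) are all W)
n=23: W (go to 20, an L position)
n=24: W (go to 21, an L position)
n=25: W (go to 22, an L position)
n=26: L (options 23(W), 19(W) are all W)
n=27: W (go to 20, an L position)
n=28: W (go to 21, an L position)
n=29: W (go to 26, an L position)
n=30: L (options 27(W), 23(W) are all W)
n=31: L (options 28(W), 24(W) are all W)
n=32: L (options 29(W), 25(W) are all W)
n=33: W (go to 30, an L position)
n=34: W (go to 31, an L position)
n=35: W (go to 32, an L position)
n=36: L (options 33(W), 29(W) are all W)
n=37: W (go to 30, an L position)
n=38: W (go to 31, an L position)
n=39: W (go to 36, an L position)
n=40: L (options 37(W), 33(W) are all W)
n=41: L (options 38(W), 34(W) are all W)
n=42: L (options 39(W), 35(W) are all W)
n=43: W (go to 40, an L position)
The losing starting values of n are exactly the entries labelled L in this table (19 of them).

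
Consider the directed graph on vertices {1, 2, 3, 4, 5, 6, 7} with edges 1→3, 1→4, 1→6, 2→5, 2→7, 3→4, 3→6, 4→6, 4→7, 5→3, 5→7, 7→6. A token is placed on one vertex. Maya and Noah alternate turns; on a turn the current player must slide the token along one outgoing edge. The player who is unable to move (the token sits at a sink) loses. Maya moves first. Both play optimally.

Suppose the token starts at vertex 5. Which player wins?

Positions with no move are L. A position that does have a move is losing for the player to move precisely when every available move leads to a winning position for the opponent. Fill in the labels:
Every edge goes from a vertex to one that appears earlier in the order 6, 7, 4, 3, 1, 5, 2, so processing vertices in that order labels each vertex after all of its successors.
6: no outgoing edge → L
7: W (go to 6, an L position)
4: W (go to 6, an L position)
3: W (go to 6, an L position)
1: W (go to 6, an L position)
5: L (options 3(W), 7(W) are all W)
2: W (go to 5, an L position)
The starting position 5 is L: whatever Maya does, the opponent receives a W position.

Noah wins.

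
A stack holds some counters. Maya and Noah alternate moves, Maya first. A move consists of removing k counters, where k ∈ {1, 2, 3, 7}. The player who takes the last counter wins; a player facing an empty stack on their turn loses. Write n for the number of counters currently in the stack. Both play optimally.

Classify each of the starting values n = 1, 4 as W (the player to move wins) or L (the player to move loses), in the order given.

Work bottom-up. With no move the player to move loses. Otherwise the position is W if at least one move leads to an L position for the opponent, and L if every move leads to a W.
n=0: no move → L
n=1: W (go to 0, an L position)
n=2: W (go to 0, an L position)
n=3: W (go to 0, an L position)
n=4: L (options 3(W), 2(W), 1(W) are all W)

1: W, 4: L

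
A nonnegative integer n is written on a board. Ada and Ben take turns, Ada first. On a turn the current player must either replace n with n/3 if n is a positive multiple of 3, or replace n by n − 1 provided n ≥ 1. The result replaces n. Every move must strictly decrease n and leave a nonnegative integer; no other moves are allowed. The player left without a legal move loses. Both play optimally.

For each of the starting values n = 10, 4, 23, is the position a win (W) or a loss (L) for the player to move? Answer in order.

10: W, 4: L, 23: W

Classify positions by backward induction: terminal positions (no move available) are L. From any other position, the mover wins iff some move reaches an L.
n=0: no move → L
n=1: W (go to 0, an L position)
n=2: L (sole option 1(W) is W)
n=3: W (go to 2, an L position)
n=4: L (sole option 3(W) is W)
n=5: W (go to 4, an L position)
n=6: W (go to 2, an L position)
n=7: L (sole option 6(W) is W)
n=8: W (go to 7, an L position)
n=9: L (options 3(W), 8(W) are all W)
n=10: W (go to 9, an L position)
n=11: L (sole option 10(W) is W)
n=12: W (go to 4, an L position)
n=13: L (sole option 12(W) is W)
n=14: W (go to 13, an L position)
n=15: L (options 5(W), 14(W) are all W)
n=16: W (go to 15, an L position)
n=17: L (sole option 16(W) is W)
n=18: W (go to 17, an L position)
n=19: L (sole option 18(W) is W)
n=20: W (go to 19, an L position)
n=21: W (go to 7, an L position)
n=22: L (sole option 21(W) is W)
n=23: W (go to 22, an L position)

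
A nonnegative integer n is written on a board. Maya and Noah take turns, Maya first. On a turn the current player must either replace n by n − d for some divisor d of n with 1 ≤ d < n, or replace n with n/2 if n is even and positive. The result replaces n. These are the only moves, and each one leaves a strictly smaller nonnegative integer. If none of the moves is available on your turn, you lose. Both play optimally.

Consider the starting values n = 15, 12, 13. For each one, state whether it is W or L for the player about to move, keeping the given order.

15: L, 12: W, 13: L

Build the W/L table. Terminal = L. A non-terminal position is W if it has a move to some L; otherwise it is L.
n=0: no move → L
n=1: no move → L
n=2: →1(L), so W
n=3: →2(W) only, which is W, so L
n=4: →3(L), so W
n=5: →4(W) only, which is W, so L
n=6: →3(L), so W
n=7: →6(W) only, which is W, so L
n=8: →7(L), so W
n=9: →6(W), 8(W) — all W, so L
n=10: →5(L), so W
n=11: →10(W) only, which is W, so L
n=12: →9(L), so W
n=13: →12(W) only, which is W, so L
n=14: →7(L), so W
n=15: →10(W), 12(W), 14(W) — all W, so L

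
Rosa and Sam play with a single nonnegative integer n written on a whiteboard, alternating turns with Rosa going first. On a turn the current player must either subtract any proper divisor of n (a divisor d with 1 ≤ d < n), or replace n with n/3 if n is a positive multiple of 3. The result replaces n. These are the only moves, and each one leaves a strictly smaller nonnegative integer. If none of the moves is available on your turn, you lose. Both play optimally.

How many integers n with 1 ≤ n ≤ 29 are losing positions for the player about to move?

12

Compute win/loss labels from the base case upward. A position with no move is L. Any other position is W if it can reach an L in one move, else L.
n=0: no move → L
n=1: no move → L
n=2: →1(L), so W
n=3: →1(L), so W
n=4: →2(W), 3(W) — all W, so L
n=5: →4(L), so W
n=6: →4(L), so W
n=7: →6(W) only, which is W, so L
n=8: →4(L), so W
n=9: →3(W), 6(W), 8(W) — all W, so L
n=10: →9(L), so W
n=11: →10(W) only, which is W, so L
n=12: →4(L), so W
n=13: →12(W) only, which is W, so L
n=14: →7(L), so W
n=15: →5(W), 10(W), 12(W), 14(W) — all W, so L
n=16: →15(L), so W
n=17: →16(W) only, which is W, so L
n=18: →9(L), so W
n=19: →18(W) only, which is W, so L
n=20: →15(L), so W
n=21: →7(L), so W
n=22: →11(L), so W
n=23: →22(W) only, which is W, so L
n=24: →23(L), so W
n=25: →20(W), 24(W) — all W, so L
n=26: →13(L), so W
n=27: →9(L), so W
n=28: →14(W), 21(W), 24(W), 26(W), 27(W) — all W, so L
n=29: →28(L), so W
L entries with 1 ≤ n ≤ 29 (n=0 is outside the asked range and is not counted): n = 1, 4, 7, 9, 11, 13, 15, 17, 19, 23, 25, 28; that makes 12.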